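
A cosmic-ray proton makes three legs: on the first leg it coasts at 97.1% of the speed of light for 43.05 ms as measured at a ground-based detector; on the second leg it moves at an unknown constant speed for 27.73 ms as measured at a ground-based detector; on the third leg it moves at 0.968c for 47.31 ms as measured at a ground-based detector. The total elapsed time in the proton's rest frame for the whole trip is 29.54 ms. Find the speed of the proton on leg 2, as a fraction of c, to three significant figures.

β = 0.964

Leg 1: β = 0.971; γ = 1/√(1 − 0.971²) = 1/√0.05716 = 4.183; τ_1 = 43.05/4.183 = 10.29 ms.
Leg 2: speed unknown; τ_2 = 27.73/γ_2.
Leg 3: γ = 1/√(1 − 0.968²) = 1/√0.06298 = 3.985; τ_3 = 47.31/3.985 = 11.87 ms.
Total proper time: 10.29 + τ_2 + 11.87 = 29.54, so τ_2 = 29.54 − 22.16 = 7.375 ms.
γ_2 = 27.73/7.375 = 3.760; β = √(1 − 1/γ²) = √0.9293.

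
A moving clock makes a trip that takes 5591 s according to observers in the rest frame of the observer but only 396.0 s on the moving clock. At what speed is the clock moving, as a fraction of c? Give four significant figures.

The proper time is measured on the moving clock (both events occur at the clock's location); Δt is measured in the rest frame of the observer. γ = Δt/τ = 5591/396.0 = 14.12.
β = √(1 − 1/γ²) = √(1 − 0.005017) = √0.9950

v = 0.9975c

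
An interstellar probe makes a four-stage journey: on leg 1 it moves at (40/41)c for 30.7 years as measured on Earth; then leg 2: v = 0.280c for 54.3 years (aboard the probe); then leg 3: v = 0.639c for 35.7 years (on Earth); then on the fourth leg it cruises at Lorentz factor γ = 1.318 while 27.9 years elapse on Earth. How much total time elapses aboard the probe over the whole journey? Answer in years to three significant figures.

τ = 110 years

Leg 1: γ = 1/√(1 − (40/41)²) = 41/9 ≈ 4.556; τ_1 = 30.7/4.556 = 6.739 years.
Leg 2: 54.3 years is already measured aboard the probe.
Leg 3: γ = 1/√(1 − 0.639²) = 1/√0.5917 = 1.300; τ_3 = 35.7/1.300 = 27.46 years.
Leg 4: γ = 1.318; τ_4 = 27.9/1.318 = 21.17 years.
Total: 6.739 + 54.30 + 27.46 + 21.17 years.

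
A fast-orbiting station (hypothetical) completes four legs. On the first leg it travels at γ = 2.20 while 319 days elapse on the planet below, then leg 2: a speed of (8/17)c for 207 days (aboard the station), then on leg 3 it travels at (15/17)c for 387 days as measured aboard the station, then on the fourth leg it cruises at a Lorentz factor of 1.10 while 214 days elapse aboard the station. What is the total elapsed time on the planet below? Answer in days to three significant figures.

Leg 1: 319 days is already measured on the planet below.
Leg 2: γ = 1/√(1 − (8/17)²) = 17/15 ≈ 1.133; Δt_2 = 1.133 × 207 = 234.6 days.
Leg 3: γ = 1/√(1 − (15/17)²) = 17/8 = 2.125; Δt_3 = 2.125 × 387 = 822.4 days.
Leg 4: γ = 1.10; Δt_4 = 1.100 × 214 = 235.4 days.
Total: 319.0 + 234.6 + 822.4 + 235.4 days.

Δt = 1610 days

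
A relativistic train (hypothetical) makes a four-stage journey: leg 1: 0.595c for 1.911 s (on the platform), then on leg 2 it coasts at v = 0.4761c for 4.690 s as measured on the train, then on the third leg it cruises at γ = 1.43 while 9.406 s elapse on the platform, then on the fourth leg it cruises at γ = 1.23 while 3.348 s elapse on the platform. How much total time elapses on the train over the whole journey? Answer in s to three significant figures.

Leg 1: γ = 1/√(1 − 0.595²) = 1/√0.6460 = 1.244; τ_1 = 1.911/1.244 = 1.536 s.
Leg 2: 4.690 s is already measured on the train.
Leg 3: γ = 1.43; τ_3 = 9.406/1.430 = 6.578 s.
Leg 4: γ = 1.23; τ_4 = 3.348/1.230 = 2.722 s.
Total: 1.536 + 4.690 + 6.578 + 2.722 s.

τ = 15.5 s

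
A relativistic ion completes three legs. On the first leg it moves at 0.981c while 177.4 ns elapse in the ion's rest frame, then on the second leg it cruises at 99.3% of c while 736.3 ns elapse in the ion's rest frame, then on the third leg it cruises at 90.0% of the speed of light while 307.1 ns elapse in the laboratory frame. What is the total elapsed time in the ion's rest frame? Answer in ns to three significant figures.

τ = 1050 ns

Leg 1: 177.4 ns is already measured in the ion's rest frame.
Leg 2: 736.3 ns is already measured in the ion's rest frame.
Leg 3: β = 0.900; γ = 1/√(1 − 0.900²) = 1/√0.1900 = 2.294; τ_3 = 307.1/2.294 = 133.9 ns.
Total: 177.4 + 736.3 + 133.9 ns.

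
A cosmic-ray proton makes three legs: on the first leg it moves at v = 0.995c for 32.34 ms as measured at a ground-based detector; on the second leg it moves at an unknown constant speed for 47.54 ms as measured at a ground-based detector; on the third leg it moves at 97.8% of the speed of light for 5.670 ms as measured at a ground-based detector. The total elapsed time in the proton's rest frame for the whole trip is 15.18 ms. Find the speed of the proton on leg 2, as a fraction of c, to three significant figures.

β = 0.974

Leg 1: γ = 1/√(1 − 0.995²) = 1/√0.009975 = 10.01; τ_1 = 32.34/10.01 = 3.230 ms.
Leg 2: speed unknown; τ_2 = 47.54/γ_2.
Leg 3: β = 0.978; γ = 1/√(1 − 0.978²) = 1/√0.04352 = 4.794; τ_3 = 5.670/4.794 = 1.183 ms.
Total proper time: 3.230 + τ_2 + 1.183 = 15.18, so τ_2 = 15.18 − 4.413 = 10.77 ms.
γ_2 = 47.54/10.77 = 4.415; β = √(1 − 1/γ²) = √0.9487.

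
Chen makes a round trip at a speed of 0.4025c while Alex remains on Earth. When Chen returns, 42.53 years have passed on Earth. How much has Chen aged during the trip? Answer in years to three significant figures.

τ = 38.9 years

γ = 1/√(1 − 0.4025²) = 1/√0.8380 = 1.092
Chen's clock measures proper time along the trip: τ = Δt/γ = 42.53/1.092 years.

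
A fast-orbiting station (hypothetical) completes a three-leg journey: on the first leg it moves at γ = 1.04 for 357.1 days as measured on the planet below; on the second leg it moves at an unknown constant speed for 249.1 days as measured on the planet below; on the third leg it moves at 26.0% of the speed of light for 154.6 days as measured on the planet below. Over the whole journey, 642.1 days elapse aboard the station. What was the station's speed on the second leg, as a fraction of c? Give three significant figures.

Leg 1: γ = 1.04; τ_1 = 357.1/1.040 = 343.4 days.
Leg 2: speed unknown; τ_2 = 249.1/γ_2.
Leg 3: β = 0.260; γ = 1/√(1 − 0.260²) = 1/√0.9324 = 1.036; τ_3 = 154.6/1.036 = 149.3 days.
Total proper time: 343.4 + τ_2 + 149.3 = 642.1, so τ_2 = 642.1 − 492.6 = 149.5 days.
γ_2 = 249.1/149.5 = 1.667; β = √(1 − 1/γ²) = √0.6400.

β = 0.800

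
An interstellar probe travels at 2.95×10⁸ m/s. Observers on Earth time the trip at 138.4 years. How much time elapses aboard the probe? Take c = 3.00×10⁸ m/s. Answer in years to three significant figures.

β = 2.95×10⁸/3.00×10⁸ = 0.9833; γ = 1/√(1 − 0.9833²) = 5.500
The interval measured on Earth is the dilated one; the clock aboard the probe measures the proper time τ = Δt/γ = 138.4/5.500 years.

τ = 25.2 years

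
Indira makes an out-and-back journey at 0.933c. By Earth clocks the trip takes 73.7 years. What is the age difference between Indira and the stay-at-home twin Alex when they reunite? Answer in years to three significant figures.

γ = 1/√(1 − 0.933²) = 1/√0.1295 = 2.779
Indira's elapsed proper time: τ = 73.7/2.779 = 26.52 years.
Age gap = Δt − τ = 73.7 − 26.52 years.

Δt − τ = 47.2 years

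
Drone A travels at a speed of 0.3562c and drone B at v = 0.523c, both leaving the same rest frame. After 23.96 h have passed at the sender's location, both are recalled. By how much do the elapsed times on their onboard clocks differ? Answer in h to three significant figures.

|τ_A − τ_B| = 1.97 h

A: γ = 1/√(1 − 0.3562²) = 1/√0.8731 = 1.070; τ_A = 23.96/1.070 = 22.39 h.
B: γ = 1/√(1 − 0.523²) = 1/√0.7265 = 1.173; τ_B = 23.96/1.173 = 20.42 h.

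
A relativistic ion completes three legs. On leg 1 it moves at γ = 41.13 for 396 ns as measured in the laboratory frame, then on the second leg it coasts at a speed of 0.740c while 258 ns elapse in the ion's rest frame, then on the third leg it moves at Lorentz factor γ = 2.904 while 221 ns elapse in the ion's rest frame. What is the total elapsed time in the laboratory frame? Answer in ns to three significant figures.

Δt = 1420 ns

Leg 1: 396 ns is already measured in the laboratory frame.
Leg 2: γ = 1/√(1 − 0.740²) = 1/√0.4524 = 1.487; Δt_2 = 1.487 × 258 = 383.6 ns.
Leg 3: γ = 2.904; Δt_3 = 2.904 × 221 = 641.8 ns.
Total: 396.0 + 383.6 + 641.8 ns.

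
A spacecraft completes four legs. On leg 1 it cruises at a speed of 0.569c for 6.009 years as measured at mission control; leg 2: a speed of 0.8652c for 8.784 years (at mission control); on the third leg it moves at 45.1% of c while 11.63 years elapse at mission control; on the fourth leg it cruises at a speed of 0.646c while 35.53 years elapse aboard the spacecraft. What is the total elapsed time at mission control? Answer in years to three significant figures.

Leg 1: 6.009 years is already measured at mission control.
Leg 2: 8.784 years is already measured at mission control.
Leg 3: 11.63 years is already measured at mission control.
Leg 4: γ = 1/√(1 − 0.646²) = 1/√0.5827 = 1.310; Δt_4 = 1.310 × 35.53 = 46.55 years.
Total: 6.009 + 8.784 + 11.63 + 46.55 years.

Δt = 73.0 years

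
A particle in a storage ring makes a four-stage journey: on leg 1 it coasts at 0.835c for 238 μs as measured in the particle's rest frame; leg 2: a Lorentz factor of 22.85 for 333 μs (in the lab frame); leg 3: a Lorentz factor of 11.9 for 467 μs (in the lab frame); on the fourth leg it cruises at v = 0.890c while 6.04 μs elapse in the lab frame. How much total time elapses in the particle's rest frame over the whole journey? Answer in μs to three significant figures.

τ = 295 μs

Leg 1: 238 μs is already measured in the particle's rest frame.
Leg 2: γ = 22.85; τ_2 = 333/22.85 = 14.57 μs.
Leg 3: γ = 11.9; τ_3 = 467/11.90 = 39.24 μs.
Leg 4: γ = 1/√(1 − 0.890²) = 1/√0.2079 = 2.193; τ_4 = 6.04/2.193 = 2.754 μs.
Total: 238.0 + 14.57 + 39.24 + 2.754 μs.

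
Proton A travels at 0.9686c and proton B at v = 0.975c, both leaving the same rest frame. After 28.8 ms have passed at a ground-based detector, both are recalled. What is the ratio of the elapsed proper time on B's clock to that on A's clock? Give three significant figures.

τ_B/τ_A = 0.894

A: γ = 1/√(1 − 0.9686²) = 1/√0.06181 = 4.022. B: γ = 1/√(1 − 0.975²) = 1/√0.04938 = 4.500.
τ_A/τ_B = γ_B/γ_A = 4.500/4.022 = 1.119, so τ_B/τ_A = 0.8937.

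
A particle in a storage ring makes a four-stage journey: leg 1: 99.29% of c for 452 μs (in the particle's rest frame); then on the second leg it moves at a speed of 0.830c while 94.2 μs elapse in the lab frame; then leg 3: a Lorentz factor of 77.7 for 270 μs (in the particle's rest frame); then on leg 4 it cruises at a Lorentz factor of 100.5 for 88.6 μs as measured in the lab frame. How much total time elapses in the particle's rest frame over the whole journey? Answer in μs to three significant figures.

τ = 775 μs

Leg 1: 452 μs is already measured in the particle's rest frame.
Leg 2: γ = 1/√(1 − 0.830²) = 1/√0.3111 = 1.793; τ_2 = 94.2/1.793 = 52.54 μs.
Leg 3: 270 μs is already measured in the particle's rest frame.
Leg 4: γ = 100.5; τ_4 = 88.6/100.5 = 0.8816 μs.
Total: 452.0 + 52.54 + 270.0 + 0.8816 μs.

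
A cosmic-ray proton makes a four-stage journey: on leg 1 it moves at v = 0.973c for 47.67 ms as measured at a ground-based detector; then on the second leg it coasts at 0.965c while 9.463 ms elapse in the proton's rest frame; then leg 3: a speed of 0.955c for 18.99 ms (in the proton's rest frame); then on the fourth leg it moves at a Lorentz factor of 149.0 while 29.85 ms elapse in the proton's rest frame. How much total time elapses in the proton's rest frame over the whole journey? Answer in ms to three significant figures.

τ = 69.3 ms

Leg 1: γ = 1/√(1 − 0.973²) = 1/√0.05327 = 4.333; τ_1 = 47.67/4.333 = 11.00 ms.
Leg 2: 9.463 ms is already measured in the proton's rest frame.
Leg 3: 18.99 ms is already measured in the proton's rest frame.
Leg 4: 29.85 ms is already measured in the proton's rest frame.
Total: 11.00 + 9.463 + 18.99 + 29.85 ms.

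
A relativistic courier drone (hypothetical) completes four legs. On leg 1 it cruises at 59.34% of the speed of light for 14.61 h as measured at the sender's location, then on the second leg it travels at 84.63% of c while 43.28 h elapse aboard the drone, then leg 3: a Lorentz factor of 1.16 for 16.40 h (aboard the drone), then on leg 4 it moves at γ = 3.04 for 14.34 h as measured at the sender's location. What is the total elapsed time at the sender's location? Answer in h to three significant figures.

Leg 1: 14.61 h is already measured at the sender's location.
Leg 2: β = 0.8463; γ = 1/√(1 − 0.8463²) = 1/√0.2838 = 1.877; Δt_2 = 1.877 × 43.28 = 81.25 h.
Leg 3: γ = 1.16; Δt_3 = 1.160 × 16.40 = 19.02 h.
Leg 4: 14.34 h is already measured at the sender's location.
Total: 14.61 + 81.25 + 19.02 + 14.34 h.

Δt = 129 h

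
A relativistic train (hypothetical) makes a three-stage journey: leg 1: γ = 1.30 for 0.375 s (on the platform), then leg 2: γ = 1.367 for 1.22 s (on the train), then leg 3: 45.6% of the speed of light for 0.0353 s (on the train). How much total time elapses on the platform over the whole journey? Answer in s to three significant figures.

Δt = 2.08 s

Leg 1: 0.375 s is already measured on the platform.
Leg 2: γ = 1.367; Δt_2 = 1.367 × 1.22 = 1.668 s.
Leg 3: β = 0.456; γ = 1/√(1 − 0.456²) = 1/√0.7921 = 1.124; Δt_3 = 1.124 × 0.0353 = 0.03966 s.
Total: 0.3750 + 1.668 + 0.03966 s.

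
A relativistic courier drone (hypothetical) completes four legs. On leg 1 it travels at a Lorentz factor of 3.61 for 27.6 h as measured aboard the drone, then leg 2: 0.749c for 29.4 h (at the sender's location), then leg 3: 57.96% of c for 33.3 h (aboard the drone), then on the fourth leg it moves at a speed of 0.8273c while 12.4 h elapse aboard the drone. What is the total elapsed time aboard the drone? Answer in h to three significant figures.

Leg 1: 27.6 h is already measured aboard the drone.
Leg 2: γ = 1/√(1 − 0.749²) = 1/√0.4390 = 1.509; τ_2 = 29.4/1.509 = 19.48 h.
Leg 3: 33.3 h is already measured aboard the drone.
Leg 4: 12.4 h is already measured aboard the drone.
Total: 27.60 + 19.48 + 33.30 + 12.40 h.

τ = 92.8 h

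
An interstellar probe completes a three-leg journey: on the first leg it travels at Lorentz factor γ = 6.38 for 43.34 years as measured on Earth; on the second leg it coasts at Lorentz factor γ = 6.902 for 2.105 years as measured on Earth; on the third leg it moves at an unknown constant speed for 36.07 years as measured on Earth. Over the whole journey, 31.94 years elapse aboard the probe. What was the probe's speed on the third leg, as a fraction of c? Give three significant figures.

β = 0.725

Leg 1: γ = 6.38; τ_1 = 43.34/6.380 = 6.793 years.
Leg 2: γ = 6.902; τ_2 = 2.105/6.902 = 0.3050 years.
Leg 3: speed unknown; τ_3 = 36.07/γ_3.
Total proper time: 6.793 + 0.3050 + τ_3 = 31.94, so τ_3 = 31.94 − 7.098 = 24.84 years.
γ_3 = 36.07/24.84 = 1.452; β = √(1 − 1/γ²) = √0.5257.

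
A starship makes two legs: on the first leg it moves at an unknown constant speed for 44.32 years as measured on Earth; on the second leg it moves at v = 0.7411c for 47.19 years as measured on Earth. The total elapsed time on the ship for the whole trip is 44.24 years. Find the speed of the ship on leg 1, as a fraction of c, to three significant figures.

β = 0.959

Leg 1: speed unknown; τ_1 = 44.32/γ_1.
Leg 2: γ = 1/√(1 − 0.7411²) = 1/√0.4508 = 1.489; τ_2 = 47.19/1.489 = 31.68 years.
Total proper time: τ_1 + 31.68 = 44.24, so τ_1 = 44.24 − 31.68 = 12.56 years.
γ_1 = 44.32/12.56 = 3.530; β = √(1 − 1/γ²) = √0.9197.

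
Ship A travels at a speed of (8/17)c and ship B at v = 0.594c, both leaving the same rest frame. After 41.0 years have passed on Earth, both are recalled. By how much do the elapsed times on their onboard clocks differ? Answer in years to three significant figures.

|τ_A − τ_B| = 3.19 years

A: γ = 1/√(1 − (8/17)²) = 17/15 ≈ 1.133; τ_A = 41.0/1.133 = 36.18 years.
B: γ = 1/√(1 − 0.594²) = 1/√0.6472 = 1.243; τ_B = 41.0/1.243 = 32.98 years.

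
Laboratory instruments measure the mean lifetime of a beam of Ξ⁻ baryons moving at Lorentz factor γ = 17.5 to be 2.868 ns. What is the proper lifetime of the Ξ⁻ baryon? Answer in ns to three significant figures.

γ = 17.5
The lab-frame lifetime is the dilated interval; the proper lifetime is τ₀ = Δt/γ = 2.868/17.50 ns.

τ₀ = 0.164 ns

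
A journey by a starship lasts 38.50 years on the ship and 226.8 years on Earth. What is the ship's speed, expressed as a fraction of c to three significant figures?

β = 0.985

The proper time is measured on the ship (both events occur at the ship's location); Δt is measured on Earth. γ = Δt/τ = 226.8/38.50 = 5.891.
β = √(1 − 1/γ²) = √(1 − 0.02882) = √0.9712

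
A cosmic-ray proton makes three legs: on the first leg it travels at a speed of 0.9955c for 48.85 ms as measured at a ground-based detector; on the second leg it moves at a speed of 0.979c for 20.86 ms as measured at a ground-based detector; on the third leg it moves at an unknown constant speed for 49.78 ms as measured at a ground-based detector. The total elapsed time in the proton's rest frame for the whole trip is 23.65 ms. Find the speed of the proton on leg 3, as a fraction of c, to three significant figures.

β = 0.955

Leg 1: γ = 1/√(1 − 0.9955²) = 1/√0.008980 = 10.55; τ_1 = 48.85/10.55 = 4.629 ms.
Leg 2: γ = 1/√(1 − 0.979²) = 1/√0.04156 = 4.905; τ_2 = 20.86/4.905 = 4.253 ms.
Leg 3: speed unknown; τ_3 = 49.78/γ_3.
Total proper time: 4.629 + 4.253 + τ_3 = 23.65, so τ_3 = 23.65 − 8.882 = 14.77 ms.
γ_3 = 49.78/14.77 = 3.371; β = √(1 − 1/γ²) = √0.9120.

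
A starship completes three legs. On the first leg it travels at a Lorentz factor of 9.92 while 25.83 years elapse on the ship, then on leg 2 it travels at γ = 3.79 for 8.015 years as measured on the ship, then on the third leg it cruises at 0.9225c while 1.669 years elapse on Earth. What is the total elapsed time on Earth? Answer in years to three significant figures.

Δt = 288 years

Leg 1: γ = 9.92; Δt_1 = 9.920 × 25.83 = 256.2 years.
Leg 2: γ = 3.79; Δt_2 = 3.790 × 8.015 = 30.38 years.
Leg 3: 1.669 years is already measured on Earth.
Total: 256.2 + 30.38 + 1.669 years.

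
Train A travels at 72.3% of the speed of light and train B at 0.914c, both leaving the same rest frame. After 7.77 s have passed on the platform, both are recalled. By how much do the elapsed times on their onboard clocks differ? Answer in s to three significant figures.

|τ_A − τ_B| = 2.22 s

A: β = 0.723; γ = 1/√(1 − 0.723²) = 1/√0.4773 = 1.447; τ_A = 7.77/1.447 = 5.368 s.
B: γ = 1/√(1 − 0.914²) = 1/√0.1646 = 2.465; τ_B = 7.77/2.465 = 3.152 s.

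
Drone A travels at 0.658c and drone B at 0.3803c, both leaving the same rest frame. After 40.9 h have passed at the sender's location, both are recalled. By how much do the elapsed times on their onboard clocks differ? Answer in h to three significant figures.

A: γ = 1/√(1 − 0.658²) = 1/√0.5670 = 1.328; τ_A = 40.9/1.328 = 30.80 h.
B: γ = 1/√(1 − 0.3803²) = 1/√0.8554 = 1.081; τ_B = 40.9/1.081 = 37.83 h.

|τ_A − τ_B| = 7.03 h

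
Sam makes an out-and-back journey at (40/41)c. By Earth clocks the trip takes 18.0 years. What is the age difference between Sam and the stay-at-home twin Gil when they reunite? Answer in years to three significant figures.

γ = 1/√(1 − (40/41)²) = 41/9 ≈ 4.556
Sam's elapsed proper time: τ = 18.0/4.556 = 3.951 years.
Age gap = Δt − τ = 18.0 − 3.951 years.

Δt − τ = 14.0 years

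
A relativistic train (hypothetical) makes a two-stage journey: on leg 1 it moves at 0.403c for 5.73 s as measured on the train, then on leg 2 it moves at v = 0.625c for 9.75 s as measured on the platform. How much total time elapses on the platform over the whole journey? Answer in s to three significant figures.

Δt = 16.0 s

Leg 1: γ = 1/√(1 − 0.403²) = 1/√0.8376 = 1.093; Δt_1 = 1.093 × 5.73 = 6.261 s.
Leg 2: 9.75 s is already measured on the platform.
Total: 6.261 + 9.750 s.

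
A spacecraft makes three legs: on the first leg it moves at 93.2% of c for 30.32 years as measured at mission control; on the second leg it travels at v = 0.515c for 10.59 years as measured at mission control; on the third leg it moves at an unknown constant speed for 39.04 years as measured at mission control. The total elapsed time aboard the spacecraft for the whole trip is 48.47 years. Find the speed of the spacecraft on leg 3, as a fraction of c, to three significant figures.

Leg 1: β = 0.932; γ = 1/√(1 − 0.932²) = 1/√0.1314 = 2.759; τ_1 = 30.32/2.759 = 10.99 years.
Leg 2: γ = 1/√(1 − 0.515²) = 1/√0.7348 = 1.167; τ_2 = 10.59/1.167 = 9.078 years.
Leg 3: speed unknown; τ_3 = 39.04/γ_3.
Total proper time: 10.99 + 9.078 + τ_3 = 48.47, so τ_3 = 48.47 − 20.07 = 28.40 years.
γ_3 = 39.04/28.40 = 1.375; β = √(1 − 1/γ²) = √0.4707.

β = 0.686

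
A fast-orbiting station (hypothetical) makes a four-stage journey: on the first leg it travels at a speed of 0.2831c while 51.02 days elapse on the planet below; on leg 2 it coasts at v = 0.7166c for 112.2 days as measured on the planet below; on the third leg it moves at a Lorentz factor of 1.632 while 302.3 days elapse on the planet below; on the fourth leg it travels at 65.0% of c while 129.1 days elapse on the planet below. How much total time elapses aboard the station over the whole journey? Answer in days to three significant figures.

Leg 1: γ = 1/√(1 − 0.2831²) = 1/√0.9199 = 1.043; τ_1 = 51.02/1.043 = 48.93 days.
Leg 2: γ = 1/√(1 − 0.7166²) = 1/√0.4865 = 1.434; τ_2 = 112.2/1.434 = 78.26 days.
Leg 3: γ = 1.632; τ_3 = 302.3/1.632 = 185.2 days.
Leg 4: β = 0.650; γ = 1/√(1 − 0.650²) = 1/√0.5775 = 1.316; τ_4 = 129.1/1.316 = 98.11 days.
Total: 48.93 + 78.26 + 185.2 + 98.11 days.

τ = 411 days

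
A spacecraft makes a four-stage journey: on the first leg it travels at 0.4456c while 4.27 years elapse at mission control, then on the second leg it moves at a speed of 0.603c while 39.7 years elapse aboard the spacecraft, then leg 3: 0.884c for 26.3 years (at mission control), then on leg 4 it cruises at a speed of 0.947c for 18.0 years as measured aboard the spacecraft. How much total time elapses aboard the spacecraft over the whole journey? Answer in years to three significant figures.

τ = 73.8 years

Leg 1: γ = 1/√(1 − 0.4456²) = 1/√0.8014 = 1.117; τ_1 = 4.27/1.117 = 3.823 years.
Leg 2: 39.7 years is already measured aboard the spacecraft.
Leg 3: γ = 1/√(1 − 0.884²) = 1/√0.2185 = 2.139; τ_3 = 26.3/2.139 = 12.29 years.
Leg 4: 18.0 years is already measured aboard the spacecraft.
Total: 3.823 + 39.70 + 12.29 + 18.00 years.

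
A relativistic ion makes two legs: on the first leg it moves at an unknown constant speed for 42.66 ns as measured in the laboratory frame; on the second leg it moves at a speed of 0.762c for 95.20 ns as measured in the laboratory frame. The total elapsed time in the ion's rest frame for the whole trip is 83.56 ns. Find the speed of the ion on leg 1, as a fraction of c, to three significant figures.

β = 0.858

Leg 1: speed unknown; τ_1 = 42.66/γ_1.
Leg 2: γ = 1/√(1 − 0.762²) = 1/√0.4194 = 1.544; τ_2 = 95.20/1.544 = 61.65 ns.
Total proper time: τ_1 + 61.65 = 83.56, so τ_1 = 83.56 − 61.65 = 21.91 ns.
γ_1 = 42.66/21.91 = 1.947; β = √(1 − 1/γ²) = √0.7362.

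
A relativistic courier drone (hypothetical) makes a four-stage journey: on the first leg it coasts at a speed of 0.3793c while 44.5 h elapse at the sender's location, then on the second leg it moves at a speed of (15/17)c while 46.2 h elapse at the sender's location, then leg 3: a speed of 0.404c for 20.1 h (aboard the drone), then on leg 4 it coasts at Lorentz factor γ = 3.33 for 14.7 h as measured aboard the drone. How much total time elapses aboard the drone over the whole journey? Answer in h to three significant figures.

Leg 1: γ = 1/√(1 − 0.3793²) = 1/√0.8561 = 1.081; τ_1 = 44.5/1.081 = 41.17 h.
Leg 2: γ = 1/√(1 − (15/17)²) = 17/8 = 2.125; τ_2 = 46.2/2.125 = 21.74 h.
Leg 3: 20.1 h is already measured aboard the drone.
Leg 4: 14.7 h is already measured aboard the drone.
Total: 41.17 + 21.74 + 20.10 + 14.70 h.

τ = 97.7 h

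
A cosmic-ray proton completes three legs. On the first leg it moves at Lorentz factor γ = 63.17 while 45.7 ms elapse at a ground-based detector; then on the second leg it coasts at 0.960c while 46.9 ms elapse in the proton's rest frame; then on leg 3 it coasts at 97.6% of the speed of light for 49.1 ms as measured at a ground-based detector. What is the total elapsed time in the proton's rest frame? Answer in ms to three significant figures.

Leg 1: γ = 63.17; τ_1 = 45.7/63.17 = 0.7234 ms.
Leg 2: 46.9 ms is already measured in the proton's rest frame.
Leg 3: β = 0.976; γ = 1/√(1 − 0.976²) = 1/√0.04742 = 4.592; τ_3 = 49.1/4.592 = 10.69 ms.
Total: 0.7234 + 46.90 + 10.69 ms.

τ = 58.3 ms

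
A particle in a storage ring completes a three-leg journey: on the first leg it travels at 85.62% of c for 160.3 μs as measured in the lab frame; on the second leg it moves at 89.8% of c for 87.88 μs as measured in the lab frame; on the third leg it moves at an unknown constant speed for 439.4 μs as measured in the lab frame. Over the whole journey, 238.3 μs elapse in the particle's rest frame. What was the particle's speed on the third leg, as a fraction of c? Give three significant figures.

β = 0.964

Leg 1: β = 0.8562; γ = 1/√(1 − 0.8562²) = 1/√0.2669 = 1.936; τ_1 = 160.3/1.936 = 82.82 μs.
Leg 2: β = 0.898; γ = 1/√(1 − 0.898²) = 1/√0.1936 = 2.273; τ_2 = 87.88/2.273 = 38.67 μs.
Leg 3: speed unknown; τ_3 = 439.4/γ_3.
Total proper time: 82.82 + 38.67 + τ_3 = 238.3, so τ_3 = 238.3 − 121.5 = 116.8 μs.
γ_3 = 439.4/116.8 = 3.762; β = √(1 − 1/γ²) = √0.9293.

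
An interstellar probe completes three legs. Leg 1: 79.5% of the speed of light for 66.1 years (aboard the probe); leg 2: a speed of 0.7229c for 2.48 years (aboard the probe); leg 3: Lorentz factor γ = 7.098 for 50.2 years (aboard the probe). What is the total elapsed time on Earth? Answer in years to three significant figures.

Δt = 469 years

Leg 1: β = 0.795; γ = 1/√(1 − 0.795²) = 1/√0.3680 = 1.649; Δt_1 = 1.649 × 66.1 = 109.0 years.
Leg 2: γ = 1/√(1 − 0.7229²) = 1/√0.4774 = 1.447; Δt_2 = 1.447 × 2.48 = 3.589 years.
Leg 3: γ = 7.098; Δt_3 = 7.098 × 50.2 = 356.3 years.
Total: 109.0 + 3.589 + 356.3 years.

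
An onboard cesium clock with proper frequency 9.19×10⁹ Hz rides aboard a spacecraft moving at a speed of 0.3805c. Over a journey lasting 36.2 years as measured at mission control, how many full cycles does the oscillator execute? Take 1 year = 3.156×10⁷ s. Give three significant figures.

γ = 1/√(1 − 0.3805²) = 1/√0.8552 = 1.081
The oscillator's own cycle count is N = f × τ where τ is the proper time aboard the spacecraft. τ = Δt/γ = 36.2/1.081 = 33.48 years = 1.057×10⁹ s.
N = 9.19×10⁹ × 1.057×10⁹ = 9.710×10¹⁸.

N = 9.71×10¹⁸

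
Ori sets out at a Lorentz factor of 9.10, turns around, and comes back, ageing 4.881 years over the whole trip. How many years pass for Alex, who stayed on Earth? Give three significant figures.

γ = 9.10
Earth-frame duration is the dilated interval: Δt = γτ = 9.100 × 4.881 years.

Δt = 44.4 years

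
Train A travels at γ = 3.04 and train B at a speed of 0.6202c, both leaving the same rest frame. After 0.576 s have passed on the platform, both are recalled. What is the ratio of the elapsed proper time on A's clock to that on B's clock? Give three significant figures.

τ_A/τ_B = 0.419

A: γ = 3.04. B: γ = 1/√(1 − 0.6202²) = 1/√0.6154 = 1.275.
τ_A/τ_B = γ_B/γ_A = 1.275/3.040 = 0.4193, so τ_A/τ_B = 0.4193.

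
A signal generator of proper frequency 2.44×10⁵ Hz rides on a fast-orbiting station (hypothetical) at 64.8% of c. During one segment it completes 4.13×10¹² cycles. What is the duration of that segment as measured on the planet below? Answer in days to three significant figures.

β = 0.648; γ = 1/√(1 − 0.648²) = 1/√0.5801 = 1.313
Proper time for N cycles: τ = N/f = 4.13×10¹²/(2.44×10⁵) = 1.693×10⁷ s = 195.9 days.
Lab-frame duration Δt = γτ = 1.313 × 195.9 = 257.2 days.

Δt = 257 days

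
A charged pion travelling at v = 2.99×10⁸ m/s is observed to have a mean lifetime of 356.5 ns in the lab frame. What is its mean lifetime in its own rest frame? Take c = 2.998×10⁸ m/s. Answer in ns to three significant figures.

τ₀ = 26.0 ns

β = 2.99×10⁸/2.998×10⁸ = 0.9973; γ = 1/√(1 − 0.9973²) = 13.70
The lab-frame lifetime is the dilated interval; the proper lifetime is τ₀ = Δt/γ = 356.5/13.70 ns.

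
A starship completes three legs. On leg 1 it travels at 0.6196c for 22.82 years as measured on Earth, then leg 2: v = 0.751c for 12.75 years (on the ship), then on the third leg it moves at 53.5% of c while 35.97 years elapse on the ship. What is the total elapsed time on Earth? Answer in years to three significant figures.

Δt = 84.7 years

Leg 1: 22.82 years is already measured on Earth.
Leg 2: γ = 1/√(1 − 0.751²) = 1/√0.4360 = 1.514; Δt_2 = 1.514 × 12.75 = 19.31 years.
Leg 3: β = 0.535; γ = 1/√(1 − 0.535²) = 1/√0.7138 = 1.184; Δt_3 = 1.184 × 35.97 = 42.58 years.
Total: 22.82 + 19.31 + 42.58 years.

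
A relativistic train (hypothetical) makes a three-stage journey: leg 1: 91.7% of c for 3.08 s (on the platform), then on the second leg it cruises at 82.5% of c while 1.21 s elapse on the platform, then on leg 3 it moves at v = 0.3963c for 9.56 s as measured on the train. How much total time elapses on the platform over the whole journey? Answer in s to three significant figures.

Δt = 14.7 s

Leg 1: 3.08 s is already measured on the platform.
Leg 2: 1.21 s is already measured on the platform.
Leg 3: γ = 1/√(1 − 0.3963²) = 1/√0.8429 = 1.089; Δt_3 = 1.089 × 9.56 = 10.41 s.
Total: 3.080 + 1.210 + 10.41 s.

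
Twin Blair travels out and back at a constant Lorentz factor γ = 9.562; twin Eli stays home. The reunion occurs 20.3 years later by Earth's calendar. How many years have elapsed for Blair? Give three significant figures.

τ = 2.12 years

γ = 9.562
Blair's clock measures proper time along the trip: τ = Δt/γ = 20.3/9.562 years.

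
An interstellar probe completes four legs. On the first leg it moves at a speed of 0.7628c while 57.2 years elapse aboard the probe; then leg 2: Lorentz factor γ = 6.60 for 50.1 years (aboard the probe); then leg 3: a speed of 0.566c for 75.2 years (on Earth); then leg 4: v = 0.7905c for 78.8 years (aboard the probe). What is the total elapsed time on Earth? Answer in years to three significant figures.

Δt = 623 years

Leg 1: γ = 1/√(1 − 0.7628²) = 1/√0.4181 = 1.546; Δt_1 = 1.546 × 57.2 = 88.46 years.
Leg 2: γ = 6.60; Δt_2 = 6.600 × 50.1 = 330.7 years.
Leg 3: 75.2 years is already measured on Earth.
Leg 4: γ = 1/√(1 − 0.7905²) = 1/√0.3751 = 1.633; Δt_4 = 1.633 × 78.8 = 128.7 years.
Total: 88.46 + 330.7 + 75.20 + 128.7 years.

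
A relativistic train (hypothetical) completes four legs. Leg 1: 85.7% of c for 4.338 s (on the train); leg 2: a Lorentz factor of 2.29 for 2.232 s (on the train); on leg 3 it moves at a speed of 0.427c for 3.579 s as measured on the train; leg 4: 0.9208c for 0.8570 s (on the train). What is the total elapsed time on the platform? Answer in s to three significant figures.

Leg 1: β = 0.857; γ = 1/√(1 − 0.857²) = 1/√0.2656 = 1.941; Δt_1 = 1.941 × 4.338 = 8.418 s.
Leg 2: γ = 2.29; Δt_2 = 2.290 × 2.232 = 5.111 s.
Leg 3: γ = 1/√(1 − 0.427²) = 1/√0.8177 = 1.106; Δt_3 = 1.106 × 3.579 = 3.958 s.
Leg 4: γ = 1/√(1 − 0.9208²) = 1/√0.1521 = 2.564; Δt_4 = 2.564 × 0.8570 = 2.197 s.
Total: 8.418 + 5.111 + 3.958 + 2.197 s.

Δt = 19.7 s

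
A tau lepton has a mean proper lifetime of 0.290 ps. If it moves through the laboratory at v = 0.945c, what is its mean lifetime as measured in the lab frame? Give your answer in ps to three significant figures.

Δt = 0.887 ps

γ = 1/√(1 − 0.945²) = 1/√0.1070 = 3.057
The rest-frame lifetime is the proper time; the lab measures the dilated interval Δt = γτ₀ = 3.057 × 0.290 ps.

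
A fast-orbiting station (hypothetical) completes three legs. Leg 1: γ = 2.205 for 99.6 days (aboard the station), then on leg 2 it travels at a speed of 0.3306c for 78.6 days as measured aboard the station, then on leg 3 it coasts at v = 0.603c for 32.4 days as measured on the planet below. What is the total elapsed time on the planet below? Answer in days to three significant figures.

Δt = 335 days

Leg 1: γ = 2.205; Δt_1 = 2.205 × 99.6 = 219.6 days.
Leg 2: γ = 1/√(1 − 0.3306²) = 1/√0.8907 = 1.060; Δt_2 = 1.060 × 78.6 = 83.28 days.
Leg 3: 32.4 days is already measured on the planet below.
Total: 219.6 + 83.28 + 32.40 days.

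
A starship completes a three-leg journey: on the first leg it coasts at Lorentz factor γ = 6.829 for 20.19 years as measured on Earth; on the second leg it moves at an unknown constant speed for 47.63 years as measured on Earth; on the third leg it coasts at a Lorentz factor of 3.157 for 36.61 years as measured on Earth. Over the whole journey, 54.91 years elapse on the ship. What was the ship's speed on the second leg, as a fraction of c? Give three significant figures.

Leg 1: γ = 6.829; τ_1 = 20.19/6.829 = 2.957 years.
Leg 2: speed unknown; τ_2 = 47.63/γ_2.
Leg 3: γ = 3.157; τ_3 = 36.61/3.157 = 11.60 years.
Total proper time: 2.957 + τ_2 + 11.60 = 54.91, so τ_2 = 54.91 − 14.55 = 40.36 years.
γ_2 = 47.63/40.36 = 1.180; β = √(1 − 1/γ²) = √0.2821.

β = 0.531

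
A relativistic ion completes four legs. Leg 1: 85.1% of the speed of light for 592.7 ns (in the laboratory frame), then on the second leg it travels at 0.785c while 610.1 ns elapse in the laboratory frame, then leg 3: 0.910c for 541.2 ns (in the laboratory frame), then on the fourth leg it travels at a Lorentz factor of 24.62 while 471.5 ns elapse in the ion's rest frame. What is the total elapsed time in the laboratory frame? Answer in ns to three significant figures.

Δt = 1.34×10⁴ ns

Leg 1: 592.7 ns is already measured in the laboratory frame.
Leg 2: 610.1 ns is already measured in the laboratory frame.
Leg 3: 541.2 ns is already measured in the laboratory frame.
Leg 4: γ = 24.62; Δt_4 = 24.62 × 471.5 = 1.161×10⁴ ns.
Total: 592.7 + 610.1 + 541.2 + 1.161×10⁴ ns.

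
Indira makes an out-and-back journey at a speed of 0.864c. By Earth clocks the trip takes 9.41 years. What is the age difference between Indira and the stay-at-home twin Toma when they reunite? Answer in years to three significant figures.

Δt − τ = 4.67 years

γ = 1/√(1 − 0.864²) = 1/√0.2535 = 1.986
Indira's elapsed proper time: τ = 9.41/1.986 = 4.738 years.
Age gap = Δt − τ = 9.41 − 4.738 years.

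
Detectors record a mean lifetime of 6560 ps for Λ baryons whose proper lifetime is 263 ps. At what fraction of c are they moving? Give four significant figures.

γ = Δt/τ₀ = 6560/263 = 24.94
β = √(1 − 1/γ²) = √(1 − 0.001607) = √0.9984

β = 0.9992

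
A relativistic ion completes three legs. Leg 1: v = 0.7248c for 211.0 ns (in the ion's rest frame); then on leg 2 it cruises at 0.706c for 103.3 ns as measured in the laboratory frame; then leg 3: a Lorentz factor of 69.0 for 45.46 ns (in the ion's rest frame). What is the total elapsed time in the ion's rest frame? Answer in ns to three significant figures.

Leg 1: 211.0 ns is already measured in the ion's rest frame.
Leg 2: γ = 1/√(1 − 0.706²) = 1/√0.5016 = 1.412; τ_2 = 103.3/1.412 = 73.16 ns.
Leg 3: 45.46 ns is already measured in the ion's rest frame.
Total: 211.0 + 73.16 + 45.46 ns.

τ = 330 ns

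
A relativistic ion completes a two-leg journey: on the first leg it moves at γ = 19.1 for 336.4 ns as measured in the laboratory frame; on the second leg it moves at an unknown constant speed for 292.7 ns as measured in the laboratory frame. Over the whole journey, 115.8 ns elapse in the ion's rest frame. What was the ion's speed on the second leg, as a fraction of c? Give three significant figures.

β = 0.942

Leg 1: γ = 19.1; τ_1 = 336.4/19.10 = 17.61 ns.
Leg 2: speed unknown; τ_2 = 292.7/γ_2.
Total proper time: 17.61 + τ_2 = 115.8, so τ_2 = 115.8 − 17.61 = 98.19 ns.
γ_2 = 292.7/98.19 = 2.981; β = √(1 − 1/γ²) = √0.8875.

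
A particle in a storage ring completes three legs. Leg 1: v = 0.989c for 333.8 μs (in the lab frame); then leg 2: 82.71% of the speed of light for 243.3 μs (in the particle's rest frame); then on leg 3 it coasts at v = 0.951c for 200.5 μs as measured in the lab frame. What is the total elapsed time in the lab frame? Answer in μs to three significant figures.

Δt = 967 μs

Leg 1: 333.8 μs is already measured in the lab frame.
Leg 2: β = 0.8271; γ = 1/√(1 − 0.8271²) = 1/√0.3159 = 1.779; Δt_2 = 1.779 × 243.3 = 432.9 μs.
Leg 3: 200.5 μs is already measured in the lab frame.
Total: 333.8 + 432.9 + 200.5 μs.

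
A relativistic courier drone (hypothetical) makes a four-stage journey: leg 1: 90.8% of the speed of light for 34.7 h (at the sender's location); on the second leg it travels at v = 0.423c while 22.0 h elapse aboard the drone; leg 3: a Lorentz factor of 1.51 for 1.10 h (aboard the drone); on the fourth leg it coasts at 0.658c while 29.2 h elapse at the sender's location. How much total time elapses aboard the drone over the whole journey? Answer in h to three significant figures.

τ = 59.6 h

Leg 1: β = 0.908; γ = 1/√(1 − 0.908²) = 1/√0.1755 = 2.387; τ_1 = 34.7/2.387 = 14.54 h.
Leg 2: 22.0 h is already measured aboard the drone.
Leg 3: 1.10 h is already measured aboard the drone.
Leg 4: γ = 1/√(1 − 0.658²) = 1/√0.5670 = 1.328; τ_4 = 29.2/1.328 = 21.99 h.
Total: 14.54 + 22.00 + 1.100 + 21.99 h.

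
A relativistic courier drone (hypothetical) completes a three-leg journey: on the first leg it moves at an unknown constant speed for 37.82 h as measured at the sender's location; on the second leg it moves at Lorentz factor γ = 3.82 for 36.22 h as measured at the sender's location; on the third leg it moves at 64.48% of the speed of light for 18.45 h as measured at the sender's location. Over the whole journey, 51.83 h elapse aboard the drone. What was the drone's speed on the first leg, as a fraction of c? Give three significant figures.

Leg 1: speed unknown; τ_1 = 37.82/γ_1.
Leg 2: γ = 3.82; τ_2 = 36.22/3.820 = 9.482 h.
Leg 3: β = 0.6448; γ = 1/√(1 − 0.6448²) = 1/√0.5842 = 1.308; τ_3 = 18.45/1.308 = 14.10 h.
Total proper time: τ_1 + 9.482 + 14.10 = 51.83, so τ_1 = 51.83 − 23.58 = 28.25 h.
γ_1 = 37.82/28.25 = 1.339; β = √(1 − 1/γ²) = √0.4422.

β = 0.665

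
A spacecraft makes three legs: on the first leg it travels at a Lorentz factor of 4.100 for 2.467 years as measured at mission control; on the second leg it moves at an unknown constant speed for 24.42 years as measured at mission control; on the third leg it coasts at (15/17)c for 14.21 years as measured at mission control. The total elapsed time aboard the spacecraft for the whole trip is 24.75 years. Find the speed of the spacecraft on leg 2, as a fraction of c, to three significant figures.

Leg 1: γ = 4.100; τ_1 = 2.467/4.100 = 0.6017 years.
Leg 2: speed unknown; τ_2 = 24.42/γ_2.
Leg 3: γ = 1/√(1 − (15/17)²) = 17/8 = 2.125; τ_3 = 14.21/2.125 = 6.687 years.
Total proper time: 0.6017 + τ_2 + 6.687 = 24.75, so τ_2 = 24.75 − 7.289 = 17.46 years.
γ_2 = 24.42/17.46 = 1.399; β = √(1 − 1/γ²) = √0.4887.

β = 0.699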